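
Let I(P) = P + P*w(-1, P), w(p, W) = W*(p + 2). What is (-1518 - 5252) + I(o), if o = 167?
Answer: 21286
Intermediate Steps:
w(p, W) = W*(2 + p)
I(P) = P + P² (I(P) = P + P*(P*(2 - 1)) = P + P*(P*1) = P + P*P = P + P²)
(-1518 - 5252) + I(o) = (-1518 - 5252) + 167*(1 + 167) = -6770 + 167*168 = -6770 + 28056 = 21286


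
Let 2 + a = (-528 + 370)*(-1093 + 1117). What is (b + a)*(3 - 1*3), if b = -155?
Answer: 0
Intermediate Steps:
a = -3794 (a = -2 + (-528 + 370)*(-1093 + 1117) = -2 - 158*24 = -2 - 3792 = -3794)
(b + a)*(3 - 1*3) = (-155 - 3794)*(3 - 1*3) = -3949*(3 - 3) = -3949*0 = 0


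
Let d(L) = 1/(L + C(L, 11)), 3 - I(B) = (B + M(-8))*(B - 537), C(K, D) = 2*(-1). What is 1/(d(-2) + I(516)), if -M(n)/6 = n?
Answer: 4/47387 ≈ 8.4411e-5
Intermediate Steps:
C(K, D) = -2
M(n) = -6*n
I(B) = 3 - (-537 + B)*(48 + B) (I(B) = 3 - (B - 6*(-8))*(B - 537) = 3 - (B + 48)*(-537 + B) = 3 - (48 + B)*(-537 + B) = 3 - (-537 + B)*(48 + B))
d(L) = 1/(-2 + L) (d(L) = 1/(L - 2) = 1/(-2 + L))
1/(d(-2) + I(516)) = 1/(1/(-2 - 2) + (25779 - 1*516² + 489*516)) = 1/(1/(-4) + (25779 - 1*266256 + 252324)) = 1/(-¼ + (25779 - 266256 + 252324)) = 1/(-¼ + 11847) = 1/(47387/4) = 4/47387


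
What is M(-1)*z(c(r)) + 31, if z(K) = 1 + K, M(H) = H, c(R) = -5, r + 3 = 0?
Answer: 35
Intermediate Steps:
r = -3 (r = -3 + 0 = -3)
M(-1)*z(c(r)) + 31 = -(1 - 5) + 31 = -1*(-4) + 31 = 4 + 31 = 35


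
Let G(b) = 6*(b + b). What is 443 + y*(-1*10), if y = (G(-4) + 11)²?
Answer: -13247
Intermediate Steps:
G(b) = 12*b (G(b) = 6*(2*b) = 12*b)
y = 1369 (y = (12*(-4) + 11)² = (-48 + 11)² = (-37)² = 1369)
443 + y*(-1*10) = 443 + 1369*(-1*10) = 443 + 1369*(-10) = 443 - 13690 = -13247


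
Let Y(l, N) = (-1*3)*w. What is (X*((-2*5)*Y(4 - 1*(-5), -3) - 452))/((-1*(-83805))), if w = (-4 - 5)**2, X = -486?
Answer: -320436/27935 ≈ -11.471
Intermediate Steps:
w = 81 (w = (-9)**2 = 81)
Y(l, N) = -243 (Y(l, N) = -1*3*81 = -3*81 = -243)
(X*((-2*5)*Y(4 - 1*(-5), -3) - 452))/((-1*(-83805))) = (-486*(-2*5*(-243) - 452))/((-1*(-83805))) = -486*(-10*(-243) - 452)/83805 = -486*(2430 - 452)*(1/83805) = -486*1978*(1/83805) = -961308*1/83805 = -320436/27935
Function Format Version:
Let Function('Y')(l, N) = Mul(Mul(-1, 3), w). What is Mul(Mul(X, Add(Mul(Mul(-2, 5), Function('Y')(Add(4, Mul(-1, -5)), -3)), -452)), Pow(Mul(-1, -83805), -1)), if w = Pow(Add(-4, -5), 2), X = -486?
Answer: Rational(-320436, 27935) ≈ -11.471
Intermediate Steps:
w = 81 (w = Pow(-9, 2) = 81)
Function('Y')(l, N) = -243 (Function('Y')(l, N) = Mul(Mul(-1, 3), 81) = Mul(-3, 81) = -243)
Mul(Mul(X, Add(Mul(Mul(-2, 5), Function('Y')(Add(4, Mul(-1, -5)), -3)), -452)), Pow(Mul(-1, -83805), -1)) = Mul(Mul(-486, Add(Mul(Mul(-2, 5), -243), -452)), Pow(Mul(-1, -83805), -1)) = Mul(Mul(-486, Add(Mul(-10, -243), -452)), Pow(83805, -1)) = Mul(Mul(-486, Add(2430, -452)), Rational(1, 83805)) = Mul(Mul(-486, 1978), Rational(1, 83805)) = Mul(-961308, Rational(1, 83805)) = Rational(-320436, 27935)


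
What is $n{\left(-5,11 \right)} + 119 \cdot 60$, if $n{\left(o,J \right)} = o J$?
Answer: $7085$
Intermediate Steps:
$n{\left(o,J \right)} = J o$
$n{\left(-5,11 \right)} + 119 \cdot 60 = 11 \left(-5\right) + 119 \cdot 60 = -55 + 7140 = 7085$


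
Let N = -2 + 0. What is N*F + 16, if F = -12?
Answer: 40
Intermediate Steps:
N = -2
N*F + 16 = -2*(-12) + 16 = 24 + 16 = 40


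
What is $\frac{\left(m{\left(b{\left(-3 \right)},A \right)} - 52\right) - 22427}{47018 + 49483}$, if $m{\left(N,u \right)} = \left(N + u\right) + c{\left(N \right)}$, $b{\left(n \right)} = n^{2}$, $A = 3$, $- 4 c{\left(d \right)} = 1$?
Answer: $- \frac{89869}{386004} \approx -0.23282$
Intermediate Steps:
$c{\left(d \right)} = - \frac{1}{4}$ ($c{\left(d \right)} = \left(- \frac{1}{4}\right) 1 = - \frac{1}{4}$)
$m{\left(N,u \right)} = - \frac{1}{4} + N + u$ ($m{\left(N,u \right)} = \left(N + u\right) - \frac{1}{4} = - \frac{1}{4} + N + u$)
$\frac{\left(m{\left(b{\left(-3 \right)},A \right)} - 52\right) - 22427}{47018 + 49483} = \frac{\left(\left(- \frac{1}{4} + \left(-3\right)^{2} + 3\right) - 52\right) - 22427}{47018 + 49483} = \frac{\left(\left(- \frac{1}{4} + 9 + 3\right) - 52\right) - 22427}{96501} = \left(\left(\frac{47}{4} - 52\right) - 22427\right) \frac{1}{96501} = \left(- \frac{161}{4} - 22427\right) \frac{1}{96501} = \left(- \frac{89869}{4}\right) \frac{1}{96501} = - \frac{89869}{386004}$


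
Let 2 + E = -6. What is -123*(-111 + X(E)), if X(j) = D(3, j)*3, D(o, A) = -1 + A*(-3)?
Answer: 5166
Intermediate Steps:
D(o, A) = -1 - 3*A
E = -8 (E = -2 - 6 = -8)
X(j) = -3 - 9*j (X(j) = (-1 - 3*j)*3 = -3 - 9*j)
-123*(-111 + X(E)) = -123*(-111 + (-3 - 9*(-8))) = -123*(-111 + (-3 + 72)) = -123*(-111 + 69) = -123*(-42) = 5166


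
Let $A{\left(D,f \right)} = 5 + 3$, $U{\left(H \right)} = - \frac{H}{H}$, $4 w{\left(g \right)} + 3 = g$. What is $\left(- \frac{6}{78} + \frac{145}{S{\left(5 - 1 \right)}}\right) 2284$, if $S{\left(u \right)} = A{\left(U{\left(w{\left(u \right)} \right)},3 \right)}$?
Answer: $\frac{1071767}{26} \approx 41222.0$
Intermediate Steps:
$w{\left(g \right)} = - \frac{3}{4} + \frac{g}{4}$
$U{\left(H \right)} = -1$ ($U{\left(H \right)} = \left(-1\right) 1 = -1$)
$A{\left(D,f \right)} = 8$
$S{\left(u \right)} = 8$
$\left(- \frac{6}{78} + \frac{145}{S{\left(5 - 1 \right)}}\right) 2284 = \left(- \frac{6}{78} + \frac{145}{8}\right) 2284 = \left(\left(-6\right) \frac{1}{78} + 145 \cdot \frac{1}{8}\right) 2284 = \left(- \frac{1}{13} + \frac{145}{8}\right) 2284 = \frac{1877}{104} \cdot 2284 = \frac{1071767}{26}$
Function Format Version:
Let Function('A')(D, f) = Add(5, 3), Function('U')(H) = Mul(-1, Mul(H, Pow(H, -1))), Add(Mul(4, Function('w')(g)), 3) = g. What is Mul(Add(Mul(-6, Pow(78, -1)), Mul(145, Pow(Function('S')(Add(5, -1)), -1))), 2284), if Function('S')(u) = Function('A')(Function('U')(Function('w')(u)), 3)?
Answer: Rational(1071767, 26) ≈ 41222.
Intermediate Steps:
Function('w')(g) = Add(Rational(-3, 4), Mul(Rational(1, 4), g))
Function('U')(H) = -1 (Function('U')(H) = Mul(-1, 1) = -1)
Function('A')(D, f) = 8
Function('S')(u) = 8
Mul(Add(Mul(-6, Pow(78, -1)), Mul(145, Pow(Function('S')(Add(5, -1)), -1))), 2284) = Mul(Add(Mul(-6, Pow(78, -1)), Mul(145, Pow(8, -1))), 2284) = Mul(Add(Mul(-6, Rational(1, 78)), Mul(145, Rational(1, 8))), 2284) = Mul(Add(Rational(-1, 13), Rational(145, 8)), 2284) = Mul(Rational(1877, 104), 2284) = Rational(1071767, 26)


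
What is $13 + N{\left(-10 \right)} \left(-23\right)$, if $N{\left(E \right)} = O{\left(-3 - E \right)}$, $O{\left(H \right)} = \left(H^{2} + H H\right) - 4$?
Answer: $-2149$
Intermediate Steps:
$O{\left(H \right)} = -4 + 2 H^{2}$ ($O{\left(H \right)} = \left(H^{2} + H^{2}\right) - 4 = 2 H^{2} - 4 = -4 + 2 H^{2}$)
$N{\left(E \right)} = -4 + 2 \left(-3 - E\right)^{2}$
$13 + N{\left(-10 \right)} \left(-23\right) = 13 + \left(-4 + 2 \left(3 - 10\right)^{2}\right) \left(-23\right) = 13 + \left(-4 + 2 \left(-7\right)^{2}\right) \left(-23\right) = 13 + \left(-4 + 2 \cdot 49\right) \left(-23\right) = 13 + \left(-4 + 98\right) \left(-23\right) = 13 + 94 \left(-23\right) = 13 - 2162 = -2149$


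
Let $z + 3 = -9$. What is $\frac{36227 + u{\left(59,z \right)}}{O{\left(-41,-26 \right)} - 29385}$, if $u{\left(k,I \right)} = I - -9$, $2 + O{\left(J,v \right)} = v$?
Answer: $- \frac{36224}{29413} \approx -1.2316$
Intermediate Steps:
$z = -12$ ($z = -3 - 9 = -12$)
$O{\left(J,v \right)} = -2 + v$
$u{\left(k,I \right)} = 9 + I$ ($u{\left(k,I \right)} = I + 9 = 9 + I$)
$\frac{36227 + u{\left(59,z \right)}}{O{\left(-41,-26 \right)} - 29385} = \frac{36227 + \left(9 - 12\right)}{\left(-2 - 26\right) - 29385} = \frac{36227 - 3}{-28 - 29385} = \frac{36224}{-29413} = 36224 \left(- \frac{1}{29413}\right) = - \frac{36224}{29413}$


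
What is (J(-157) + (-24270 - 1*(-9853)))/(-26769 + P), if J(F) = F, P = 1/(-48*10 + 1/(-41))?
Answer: 143415447/263420365 ≈ 0.54444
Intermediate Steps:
P = -41/19681 (P = 1/(-480 - 1/41) = 1/(-19681/41) = -41/19681 ≈ -0.0020832)
(J(-157) + (-24270 - 1*(-9853)))/(-26769 + P) = (-157 + (-24270 - 1*(-9853)))/(-26769 - 41/19681) = (-157 + (-24270 + 9853))/(-526840730/19681) = (-157 - 14417)*(-19681/526840730) = -14574*(-19681/526840730) = 143415447/263420365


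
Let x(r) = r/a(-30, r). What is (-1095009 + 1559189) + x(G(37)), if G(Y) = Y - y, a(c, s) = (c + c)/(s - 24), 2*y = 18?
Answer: 6962672/15 ≈ 4.6418e+5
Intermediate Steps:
y = 9 (y = (½)*18 = 9)
a(c, s) = 2*c/(-24 + s) (a(c, s) = (2*c)/(-24 + s) = 2*c/(-24 + s))
G(Y) = -9 + Y (G(Y) = Y - 1*9 = Y - 9 = -9 + Y)
x(r) = r*(⅖ - r/60) (x(r) = r/((2*(-30)/(-24 + r))) = r/((-60/(-24 + r))) = r*(⅖ - r/60))
(-1095009 + 1559189) + x(G(37)) = (-1095009 + 1559189) + (-9 + 37)*(24 - (-9 + 37))/60 = 464180 + (1/60)*28*(24 - 1*28) = 464180 + (1/60)*28*(24 - 28) = 464180 + (1/60)*28*(-4) = 464180 - 28/15 = 6962672/15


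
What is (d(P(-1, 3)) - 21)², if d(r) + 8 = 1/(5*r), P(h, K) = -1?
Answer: 21316/25 ≈ 852.64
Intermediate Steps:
d(r) = -8 + 1/(5*r)
(d(P(-1, 3)) - 21)² = ((-8 + (⅕)/(-1)) - 21)² = ((-8 + (⅕)*(-1)) - 21)² = ((-8 - ⅕) - 21)² = (-41/5 - 21)² = (-146/5)² = 21316/25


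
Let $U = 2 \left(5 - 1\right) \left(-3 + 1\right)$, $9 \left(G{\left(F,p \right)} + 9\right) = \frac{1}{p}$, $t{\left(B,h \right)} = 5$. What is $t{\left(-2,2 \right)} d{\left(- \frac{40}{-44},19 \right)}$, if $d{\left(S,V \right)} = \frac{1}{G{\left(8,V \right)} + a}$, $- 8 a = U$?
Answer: $- \frac{855}{1196} \approx -0.71488$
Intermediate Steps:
$G{\left(F,p \right)} = -9 + \frac{1}{9 p}$
$U = -16$ ($U = 2 \cdot 4 \left(-2\right) = 2 \left(-8\right) = -16$)
$a = 2$ ($a = \left(- \frac{1}{8}\right) \left(-16\right) = 2$)
$d{\left(S,V \right)} = \frac{1}{-7 + \frac{1}{9 V}}$ ($d{\left(S,V \right)} = \frac{1}{\left(-9 + \frac{1}{9 V}\right) + 2} = \frac{1}{-7 + \frac{1}{9 V}}$)
$t{\left(-2,2 \right)} d{\left(- \frac{40}{-44},19 \right)} = 5 \left(\left(-9\right) 19 \frac{1}{-1 + 63 \cdot 19}\right) = 5 \left(\left(-9\right) 19 \frac{1}{-1 + 1197}\right) = 5 \left(\left(-9\right) 19 \cdot \frac{1}{1196}\right) = 5 \left(- \frac{171}{1196}\right) = - \frac{855}{1196}$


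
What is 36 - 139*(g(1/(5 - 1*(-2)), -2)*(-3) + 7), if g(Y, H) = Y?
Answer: -6142/7 ≈ -877.43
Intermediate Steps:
36 - 139*(g(1/(5 - 1*(-2)), -2)*(-3) + 7) = 36 - 139*(-3/(5 - 1*(-2)) + 7) = 36 - 139*(-3/(5 + 2) + 7) = 36 - 139*(-3/7 + 7) = 36 - 139*46/7 = 36 - 6394/7 = -6142/7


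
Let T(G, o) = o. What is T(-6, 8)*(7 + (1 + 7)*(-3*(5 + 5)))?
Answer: -1864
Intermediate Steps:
T(-6, 8)*(7 + (1 + 7)*(-3*(5 + 5))) = 8*(7 + (1 + 7)*(-3*(5 + 5))) = 8*(7 + 8*(-3*10)) = 8*(7 + 8*(-30)) = 8*(7 - 240) = 8*(-233) = -1864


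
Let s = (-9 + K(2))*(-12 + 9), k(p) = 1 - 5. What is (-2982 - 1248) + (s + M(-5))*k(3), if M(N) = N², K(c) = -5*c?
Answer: -4558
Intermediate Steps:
k(p) = -4
s = 57 (s = (-9 - 5*2)*(-12 + 9) = (-9 - 10)*(-3) = -19*(-3) = 57)
(-2982 - 1248) + (s + M(-5))*k(3) = (-2982 - 1248) + (57 + (-5)²)*(-4) = -4230 + (57 + 25)*(-4) = -4230 + 82*(-4) = -4230 - 328 = -4558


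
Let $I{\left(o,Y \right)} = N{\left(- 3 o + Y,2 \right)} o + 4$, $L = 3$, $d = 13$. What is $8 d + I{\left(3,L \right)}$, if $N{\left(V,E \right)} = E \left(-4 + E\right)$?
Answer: $96$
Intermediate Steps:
$I{\left(o,Y \right)} = 4 - 4 o$ ($I{\left(o,Y \right)} = 2 \left(-4 + 2\right) o + 4 = 2 \left(-2\right) o + 4 = - 4 o + 4 = 4 - 4 o$)
$8 d + I{\left(3,L \right)} = 8 \cdot 13 + \left(4 - 12\right) = 104 + \left(4 - 12\right) = 104 - 8 = 96$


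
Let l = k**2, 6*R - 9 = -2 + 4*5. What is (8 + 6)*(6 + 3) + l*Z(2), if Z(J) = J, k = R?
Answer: 333/2 ≈ 166.50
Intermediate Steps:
R = 9/2 (R = 3/2 + (-2 + 4*5)/6 = 3/2 + (-2 + 20)/6 = 3/2 + (1/6)*18 = 3/2 + 3 = 9/2 ≈ 4.5000)
k = 9/2 ≈ 4.5000
l = 81/4 (l = (9/2)**2 = 81/4 ≈ 20.250)
(8 + 6)*(6 + 3) + l*Z(2) = (8 + 6)*(6 + 3) + (81/4)*2 = 14*9 + 81/2 = 126 + 81/2 = 333/2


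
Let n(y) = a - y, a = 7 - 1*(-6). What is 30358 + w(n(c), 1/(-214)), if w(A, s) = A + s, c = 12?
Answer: 6496825/214 ≈ 30359.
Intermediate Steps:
a = 13 (a = 7 + 6 = 13)
n(y) = 13 - y
30358 + w(n(c), 1/(-214)) = 30358 + ((13 - 1*12) + 1/(-214)) = 30358 + ((13 - 12) - 1/214) = 30358 + (1 - 1/214) = 30358 + 213/214 = 6496825/214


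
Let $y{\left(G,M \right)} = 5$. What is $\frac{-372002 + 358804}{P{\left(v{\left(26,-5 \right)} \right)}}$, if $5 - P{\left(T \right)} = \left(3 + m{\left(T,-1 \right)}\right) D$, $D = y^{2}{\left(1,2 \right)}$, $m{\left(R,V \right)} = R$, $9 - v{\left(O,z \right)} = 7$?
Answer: $\frac{6599}{60} \approx 109.98$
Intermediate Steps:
$v{\left(O,z \right)} = 2$ ($v{\left(O,z \right)} = 9 - 7 = 2$)
$D = 25$ ($D = 5^{2} = 25$)
$P{\left(T \right)} = -70 - 25 T$ ($P{\left(T \right)} = 5 - \left(3 + T\right) 25 = 5 - \left(75 + 25 T\right) = -70 - 25 T$)
$\frac{-372002 + 358804}{P{\left(v{\left(26,-5 \right)} \right)}} = \frac{-372002 + 358804}{-70 - 50} = - \frac{13198}{-70 - 50} = - \frac{13198}{-120} = \left(-13198\right) \left(- \frac{1}{120}\right) = \frac{6599}{60}$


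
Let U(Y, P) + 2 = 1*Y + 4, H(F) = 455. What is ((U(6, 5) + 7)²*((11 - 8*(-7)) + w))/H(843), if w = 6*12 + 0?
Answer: 6255/91 ≈ 68.736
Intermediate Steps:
U(Y, P) = 2 + Y (U(Y, P) = -2 + (1*Y + 4) = -2 + (Y + 4) = -2 + (4 + Y) = 2 + Y)
w = 72 (w = 72 + 0 = 72)
((U(6, 5) + 7)²*((11 - 8*(-7)) + w))/H(843) = (((2 + 6) + 7)²*((11 - 8*(-7)) + 72))/455 = ((8 + 7)²*((11 + 56) + 72))*(1/455) = (15²*(67 + 72))*(1/455) = (225*139)*(1/455) = 31275*(1/455) = 6255/91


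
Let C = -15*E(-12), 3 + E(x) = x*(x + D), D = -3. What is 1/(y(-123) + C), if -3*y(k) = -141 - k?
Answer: -1/2649 ≈ -0.00037750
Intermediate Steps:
y(k) = 47 + k/3 (y(k) = -(-141 - k)/3 = 47 + k/3)
E(x) = -3 + x*(-3 + x) (E(x) = -3 + x*(x - 3) = -3 + x*(-3 + x))
C = -2655 (C = -15*(-3 + (-12)**2 - 3*(-12)) = -15*(-3 + 144 + 36) = -15*177 = -2655)
1/(y(-123) + C) = 1/((47 + (1/3)*(-123)) - 2655) = 1/((47 - 41) - 2655) = 1/(6 - 2655) = 1/(-2649) = -1/2649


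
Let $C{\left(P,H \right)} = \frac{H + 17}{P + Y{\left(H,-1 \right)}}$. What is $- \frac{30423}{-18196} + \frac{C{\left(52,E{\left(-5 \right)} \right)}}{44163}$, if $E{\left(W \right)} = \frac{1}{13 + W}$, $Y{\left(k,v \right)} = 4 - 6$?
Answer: $\frac{134357718113}{80358994800} \approx 1.672$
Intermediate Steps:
$Y{\left(k,v \right)} = -2$
$C{\left(P,H \right)} = \frac{17 + H}{-2 + P}$ ($C{\left(P,H \right)} = \frac{H + 17}{P - 2} = \frac{17 + H}{-2 + P}$)
$- \frac{30423}{-18196} + \frac{C{\left(52,E{\left(-5 \right)} \right)}}{44163} = - \frac{30423}{-18196} + \frac{\frac{1}{-2 + 52} \left(17 + \frac{1}{13 - 5}\right)}{44163} = \left(-30423\right) \left(- \frac{1}{18196}\right) + \frac{17 + \frac{1}{8}}{50} \cdot \frac{1}{44163} = \frac{30423}{18196} + \frac{17 + \frac{1}{8}}{50} \cdot \frac{1}{44163} = \frac{30423}{18196} + \frac{1}{50} \cdot \frac{137}{8} \cdot \frac{1}{44163} = \frac{30423}{18196} + \frac{137}{400} \cdot \frac{1}{44163} = \frac{30423}{18196} + \frac{137}{17665200} = \frac{134357718113}{80358994800}$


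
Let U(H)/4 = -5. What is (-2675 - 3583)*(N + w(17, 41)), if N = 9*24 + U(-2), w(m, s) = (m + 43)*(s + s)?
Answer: -32015928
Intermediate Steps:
U(H) = -20 (U(H) = 4*(-5) = -20)
w(m, s) = 2*s*(43 + m) (w(m, s) = (43 + m)*(2*s) = 2*s*(43 + m))
N = 196 (N = 9*24 - 20 = 216 - 20 = 196)
(-2675 - 3583)*(N + w(17, 41)) = (-2675 - 3583)*(196 + 2*41*(43 + 17)) = -6258*(196 + 2*41*60) = -6258*(196 + 4920) = -6258*5116 = -32015928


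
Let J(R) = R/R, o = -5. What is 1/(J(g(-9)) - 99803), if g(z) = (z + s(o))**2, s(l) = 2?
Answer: -1/99802 ≈ -1.0020e-5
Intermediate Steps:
g(z) = (2 + z)**2 (g(z) = (z + 2)**2 = (2 + z)**2)
J(R) = 1
1/(J(g(-9)) - 99803) = 1/(1 - 99803) = 1/(-99802) = -1/99802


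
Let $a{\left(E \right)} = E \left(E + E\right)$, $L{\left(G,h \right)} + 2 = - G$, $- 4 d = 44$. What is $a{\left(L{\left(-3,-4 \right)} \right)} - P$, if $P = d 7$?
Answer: $79$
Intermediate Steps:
$d = -11$ ($d = \left(- \frac{1}{4}\right) 44 = -11$)
$L{\left(G,h \right)} = -2 - G$
$P = -77$ ($P = \left(-11\right) 7 = -77$)
$a{\left(E \right)} = 2 E^{2}$ ($a{\left(E \right)} = E 2 E = 2 E^{2}$)
$a{\left(L{\left(-3,-4 \right)} \right)} - P = 2 \left(-2 - -3\right)^{2} - -77 = 2 \left(-2 + 3\right)^{2} + 77 = 2 \cdot 1^{2} + 77 = 2 \cdot 1 + 77 = 2 + 77 = 79$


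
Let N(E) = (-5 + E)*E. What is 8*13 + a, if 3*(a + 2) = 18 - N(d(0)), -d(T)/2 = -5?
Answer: 274/3 ≈ 91.333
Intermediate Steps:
d(T) = 10 (d(T) = -2*(-5) = 10)
N(E) = E*(-5 + E)
a = -38/3 (a = -2 + (18 - 10*(-5 + 10))/3 = -2 + (18 - 10*5)/3 = -2 + (18 - 1*50)/3 = -2 + (18 - 50)/3 = -2 + (⅓)*(-32) = -2 - 32/3 = -38/3 ≈ -12.667)
8*13 + a = 8*13 - 38/3 = 104 - 38/3 = 274/3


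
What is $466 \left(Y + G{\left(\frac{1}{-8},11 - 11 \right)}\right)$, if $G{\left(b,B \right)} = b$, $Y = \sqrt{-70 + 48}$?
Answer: $- \frac{233}{4} + 466 i \sqrt{22} \approx -58.25 + 2185.7 i$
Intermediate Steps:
$Y = i \sqrt{22}$ ($Y = \sqrt{-22} = i \sqrt{22} \approx 4.6904 i$)
$466 \left(Y + G{\left(\frac{1}{-8},11 - 11 \right)}\right) = 466 \left(i \sqrt{22} + \frac{1}{-8}\right) = 466 \left(i \sqrt{22} - \frac{1}{8}\right) = 466 \left(- \frac{1}{8} + i \sqrt{22}\right) = - \frac{233}{4} + 466 i \sqrt{22}$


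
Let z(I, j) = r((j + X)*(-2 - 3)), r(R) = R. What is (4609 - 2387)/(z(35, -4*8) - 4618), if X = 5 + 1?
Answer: -101/204 ≈ -0.49510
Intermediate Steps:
X = 6
z(I, j) = -30 - 5*j (z(I, j) = (j + 6)*(-2 - 3) = (6 + j)*(-5) = -30 - 5*j)
(4609 - 2387)/(z(35, -4*8) - 4618) = (4609 - 2387)/((-30 - (-20)*8) - 4618) = 2222/((-30 - 5*(-32)) - 4618) = 2222/((-30 + 160) - 4618) = 2222/(130 - 4618) = 2222/(-4488) = 2222*(-1/4488) = -101/204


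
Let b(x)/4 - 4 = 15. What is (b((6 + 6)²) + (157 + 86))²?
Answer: 101761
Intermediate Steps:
b(x) = 76 (b(x) = 16 + 4*15 = 16 + 60 = 76)
(b((6 + 6)²) + (157 + 86))² = (76 + (157 + 86))² = (76 + 243)² = 319² = 101761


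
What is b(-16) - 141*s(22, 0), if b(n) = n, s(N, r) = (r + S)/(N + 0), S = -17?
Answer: 2045/22 ≈ 92.955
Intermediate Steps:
s(N, r) = (-17 + r)/N (s(N, r) = (r - 17)/(N + 0) = (-17 + r)/N)
b(-16) - 141*s(22, 0) = -16 - 141*(-17 + 0)/22 = -16 - 141*(-17)/22 = -16 - 141*(-17/22) = -16 + 2397/22 = 2045/22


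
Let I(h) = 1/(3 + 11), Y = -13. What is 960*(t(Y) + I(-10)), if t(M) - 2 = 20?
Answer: 148320/7 ≈ 21189.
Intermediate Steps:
t(M) = 22 (t(M) = 2 + 20 = 22)
I(h) = 1/14
960*(t(Y) + I(-10)) = 960*(22 + 1/14) = 960*(309/14) = 148320/7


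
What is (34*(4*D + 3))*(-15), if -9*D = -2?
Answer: -5950/3 ≈ -1983.3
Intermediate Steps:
D = 2/9 (D = -1/9*(-2) = 2/9 ≈ 0.22222)
(34*(4*D + 3))*(-15) = (34*(4*(2/9) + 3))*(-15) = (34*(8/9 + 3))*(-15) = (34*(35/9))*(-15) = (1190/9)*(-15) = -5950/3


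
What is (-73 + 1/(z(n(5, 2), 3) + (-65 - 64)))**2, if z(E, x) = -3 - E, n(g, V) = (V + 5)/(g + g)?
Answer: 9385928161/1760929 ≈ 5330.1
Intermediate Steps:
n(g, V) = (5 + V)/(2*g) (n(g, V) = (5 + V)/((2*g)) = (5 + V)*(1/(2*g)) = (5 + V)/(2*g))
(-73 + 1/(z(n(5, 2), 3) + (-65 - 64)))**2 = (-73 + 1/((-3 - (5 + 2)/(2*5)) + (-65 - 64)))**2 = (-73 + 1/((-3 - 7/(2*5)) - 129))**2 = (-73 + 1/((-3 - 1*7/10) - 129))**2 = (-73 + 1/((-3 - 7/10) - 129))**2 = (-73 + 1/(-37/10 - 129))**2 = (-73 + 1/(-1327/10))**2 = (-73 - 10/1327)**2 = (-96881/1327)**2 = 9385928161/1760929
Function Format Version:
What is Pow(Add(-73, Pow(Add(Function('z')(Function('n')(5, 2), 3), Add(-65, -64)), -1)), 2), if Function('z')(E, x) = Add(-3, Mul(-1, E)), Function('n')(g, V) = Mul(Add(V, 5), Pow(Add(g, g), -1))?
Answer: Rational(9385928161, 1760929) ≈ 5330.1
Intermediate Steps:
Function('n')(g, V) = Mul(Rational(1, 2), Pow(g, -1), Add(5, V)) (Function('n')(g, V) = Mul(Add(5, V), Pow(Mul(2, g), -1)) = Mul(Add(5, V), Mul(Rational(1, 2), Pow(g, -1))) = Mul(Rational(1, 2), Pow(g, -1), Add(5, V)))
Pow(Add(-73, Pow(Add(Function('z')(Function('n')(5, 2), 3), Add(-65, -64)), -1)), 2) = Pow(Add(-73, Pow(Add(Add(-3, Mul(-1, Mul(Rational(1, 2), Pow(5, -1), Add(5, 2)))), Add(-65, -64)), -1)), 2) = Pow(Add(-73, Pow(Add(Add(-3, Mul(-1, Mul(Rational(1, 2), Rational(1, 5), 7))), -129), -1)), 2) = Pow(Add(-73, Pow(Add(Add(-3, Mul(-1, Rational(7, 10))), -129), -1)), 2) = Pow(Add(-73, Pow(Add(Add(-3, Rational(-7, 10)), -129), -1)), 2) = Pow(Add(-73, Pow(Add(Rational(-37, 10), -129), -1)), 2) = Pow(Add(-73, Pow(Rational(-1327, 10), -1)), 2) = Pow(Add(-73, Rational(-10, 1327)), 2) = Pow(Rational(-96881, 1327), 2) = Rational(9385928161, 1760929)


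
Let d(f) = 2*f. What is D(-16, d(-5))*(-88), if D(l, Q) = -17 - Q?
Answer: 616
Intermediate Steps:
D(-16, d(-5))*(-88) = (-17 - 2*(-5))*(-88) = (-17 - 1*(-10))*(-88) = (-17 + 10)*(-88) = -7*(-88) = 616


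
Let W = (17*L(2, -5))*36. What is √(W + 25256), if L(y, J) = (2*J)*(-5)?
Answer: 4*√3491 ≈ 236.34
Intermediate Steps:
L(y, J) = -10*J
W = 30600 (W = (17*(-10*(-5)))*36 = (17*50)*36 = 850*36 = 30600)
√(W + 25256) = √(30600 + 25256) = √55856 = 4*√3491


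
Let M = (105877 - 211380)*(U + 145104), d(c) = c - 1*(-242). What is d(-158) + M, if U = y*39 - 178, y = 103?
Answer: -15713933245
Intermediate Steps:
U = 3839 (U = 103*39 - 178 = 4017 - 178 = 3839)
d(c) = 242 + c (d(c) = c + 242 = 242 + c)
M = -15713933329 (M = (105877 - 211380)*(3839 + 145104) = -105503*148943 = -15713933329)
d(-158) + M = (242 - 158) - 15713933329 = 84 - 15713933329 = -15713933245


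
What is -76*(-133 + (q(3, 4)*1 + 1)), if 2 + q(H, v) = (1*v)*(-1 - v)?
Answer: 11704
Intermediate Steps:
q(H, v) = -2 + v*(-1 - v) (q(H, v) = -2 + (1*v)*(-1 - v) = -2 + v*(-1 - v))
-76*(-133 + (q(3, 4)*1 + 1)) = -76*(-133 + ((-2 - 1*4 - 1*4²)*1 + 1)) = -76*(-133 + ((-2 - 4 - 1*16)*1 + 1)) = -76*(-133 + ((-2 - 4 - 16)*1 + 1)) = -76*(-133 + (-22*1 + 1)) = -76*(-133 + (-22 + 1)) = -76*(-133 - 21) = -76*(-154) = 11704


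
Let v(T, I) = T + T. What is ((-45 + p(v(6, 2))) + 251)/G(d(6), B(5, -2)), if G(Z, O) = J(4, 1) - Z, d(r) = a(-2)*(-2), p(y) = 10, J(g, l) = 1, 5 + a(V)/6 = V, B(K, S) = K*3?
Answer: -216/83 ≈ -2.6024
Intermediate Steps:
B(K, S) = 3*K
a(V) = -30 + 6*V
v(T, I) = 2*T
d(r) = 84 (d(r) = (-30 + 6*(-2))*(-2) = (-30 - 12)*(-2) = -42*(-2) = 84)
G(Z, O) = 1 - Z
((-45 + p(v(6, 2))) + 251)/G(d(6), B(5, -2)) = ((-45 + 10) + 251)/(1 - 1*84) = (-35 + 251)/(1 - 84) = 216/(-83) = 216*(-1/83) = -216/83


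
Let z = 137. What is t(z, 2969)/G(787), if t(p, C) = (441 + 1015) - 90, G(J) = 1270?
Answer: 683/635 ≈ 1.0756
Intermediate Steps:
t(p, C) = 1366 (t(p, C) = 1456 - 90 = 1366)
t(z, 2969)/G(787) = 1366/1270 = 1366*(1/1270) = 683/635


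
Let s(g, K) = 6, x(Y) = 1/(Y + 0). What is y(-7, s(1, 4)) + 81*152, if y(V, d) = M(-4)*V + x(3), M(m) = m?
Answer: 37021/3 ≈ 12340.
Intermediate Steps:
x(Y) = 1/Y
y(V, d) = ⅓ - 4*V (y(V, d) = -4*V + 1/3 = -4*V + ⅓ = ⅓ - 4*V)
y(-7, s(1, 4)) + 81*152 = (⅓ - 4*(-7)) + 81*152 = (⅓ + 28) + 12312 = 85/3 + 12312 = 37021/3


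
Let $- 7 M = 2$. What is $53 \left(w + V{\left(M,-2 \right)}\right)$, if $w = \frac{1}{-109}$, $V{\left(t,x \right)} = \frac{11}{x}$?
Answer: $- \frac{63653}{218} \approx -291.99$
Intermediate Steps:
$M = - \frac{2}{7}$ ($M = \left(- \frac{1}{7}\right) 2 = - \frac{2}{7} \approx -0.28571$)
$w = - \frac{1}{109} \approx -0.0091743$
$53 \left(w + V{\left(M,-2 \right)}\right) = 53 \left(- \frac{1}{109} + \frac{11}{-2}\right) = 53 \left(- \frac{1}{109} + 11 \left(- \frac{1}{2}\right)\right) = 53 \left(- \frac{1}{109} - \frac{11}{2}\right) = 53 \left(- \frac{1201}{218}\right) = - \frac{63653}{218}$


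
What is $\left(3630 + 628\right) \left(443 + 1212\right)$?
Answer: $7046990$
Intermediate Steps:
$\left(3630 + 628\right) \left(443 + 1212\right) = 4258 \cdot 1655 = 7046990$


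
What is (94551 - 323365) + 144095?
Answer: -84719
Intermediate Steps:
(94551 - 323365) + 144095 = -228814 + 144095 = -84719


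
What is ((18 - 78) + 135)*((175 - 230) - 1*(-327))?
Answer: 20400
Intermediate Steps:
((18 - 78) + 135)*((175 - 230) - 1*(-327)) = (-60 + 135)*(-55 + 327) = 75*272 = 20400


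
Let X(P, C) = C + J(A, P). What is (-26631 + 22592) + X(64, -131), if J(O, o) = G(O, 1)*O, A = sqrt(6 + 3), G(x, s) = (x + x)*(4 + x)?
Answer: -4044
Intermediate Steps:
G(x, s) = 2*x*(4 + x) (G(x, s) = (2*x)*(4 + x) = 2*x*(4 + x))
A = 3 (A = sqrt(9) = 3)
J(O, o) = 2*O**2*(4 + O) (J(O, o) = (2*O*(4 + O))*O = 2*O**2*(4 + O))
X(P, C) = 126 + C (X(P, C) = C + 2*3**2*(4 + 3) = C + 2*9*7 = C + 126 = 126 + C)
(-26631 + 22592) + X(64, -131) = (-26631 + 22592) + (126 - 131) = -4039 - 5 = -4044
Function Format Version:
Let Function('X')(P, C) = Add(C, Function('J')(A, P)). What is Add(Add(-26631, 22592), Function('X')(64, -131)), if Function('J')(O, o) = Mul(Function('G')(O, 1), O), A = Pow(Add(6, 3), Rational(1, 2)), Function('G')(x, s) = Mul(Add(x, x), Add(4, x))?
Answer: -4044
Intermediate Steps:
Function('G')(x, s) = Mul(2, x, Add(4, x)) (Function('G')(x, s) = Mul(Mul(2, x), Add(4, x)) = Mul(2, x, Add(4, x)))
A = 3 (A = Pow(9, Rational(1, 2)) = 3)
Function('J')(O, o) = Mul(2, Pow(O, 2), Add(4, O)) (Function('J')(O, o) = Mul(Mul(2, O, Add(4, O)), O) = Mul(2, Pow(O, 2), Add(4, O)))
Function('X')(P, C) = Add(126, C) (Function('X')(P, C) = Add(C, Mul(2, Pow(3, 2), Add(4, 3))) = Add(C, Mul(2, 9, 7)) = Add(C, 126) = Add(126, C))
Add(Add(-26631, 22592), Function('X')(64, -131)) = Add(Add(-26631, 22592), Add(126, -131)) = Add(-4039, -5) = -4044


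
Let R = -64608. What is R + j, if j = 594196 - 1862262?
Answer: -1332674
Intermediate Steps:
j = -1268066
R + j = -64608 - 1268066 = -1332674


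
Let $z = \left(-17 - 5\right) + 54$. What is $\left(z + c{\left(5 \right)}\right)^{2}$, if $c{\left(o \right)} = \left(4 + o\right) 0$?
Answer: $1024$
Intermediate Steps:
$c{\left(o \right)} = 0$
$z = 32$ ($z = -22 + 54 = 32$)
$\left(z + c{\left(5 \right)}\right)^{2} = \left(32 + 0\right)^{2} = 32^{2} = 1024$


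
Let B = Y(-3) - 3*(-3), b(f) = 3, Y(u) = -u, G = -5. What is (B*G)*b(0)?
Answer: -180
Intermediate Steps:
B = 12 (B = -1*(-3) - 3*(-3) = 3 + 9 = 12)
(B*G)*b(0) = (12*(-5))*3 = -60*3 = -180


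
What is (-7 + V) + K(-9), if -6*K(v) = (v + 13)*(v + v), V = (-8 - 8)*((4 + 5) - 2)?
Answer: -107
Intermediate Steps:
V = -112 (V = -16*(9 - 2) = -16*7 = -112)
K(v) = -v*(13 + v)/3 (K(v) = -(v + 13)*(v + v)/6 = -(13 + v)*2*v/6 = -v*(13 + v)/3)
(-7 + V) + K(-9) = (-7 - 112) - 1/3*(-9)*(13 - 9) = -119 - 1/3*(-9)*4 = -119 + 12 = -107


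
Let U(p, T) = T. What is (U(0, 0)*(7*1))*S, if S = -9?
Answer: 0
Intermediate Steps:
(U(0, 0)*(7*1))*S = (0*(7*1))*(-9) = (0*7)*(-9) = 0*(-9) = 0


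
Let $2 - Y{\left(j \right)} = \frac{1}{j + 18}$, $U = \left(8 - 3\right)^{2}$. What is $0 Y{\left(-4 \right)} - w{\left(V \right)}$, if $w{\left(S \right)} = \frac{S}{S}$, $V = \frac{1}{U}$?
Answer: $-1$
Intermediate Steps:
$U = 25$ ($U = 5^{2} = 25$)
$Y{\left(j \right)} = 2 - \frac{1}{18 + j}$ ($Y{\left(j \right)} = 2 - \frac{1}{j + 18} = 2 - \frac{1}{18 + j}$)
$V = \frac{1}{25} \approx 0.04$
$w{\left(S \right)} = 1$
$0 Y{\left(-4 \right)} - w{\left(V \right)} = 0 \frac{35 + 2 \left(-4\right)}{18 - 4} - 1 = 0 \frac{35 - 8}{14} - 1 = 0 \cdot \frac{1}{14} \cdot 27 - 1 = 0 \cdot \frac{27}{14} - 1 = 0 - 1 = -1$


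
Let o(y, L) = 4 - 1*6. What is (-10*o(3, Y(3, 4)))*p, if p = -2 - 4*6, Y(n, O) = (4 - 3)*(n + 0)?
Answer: -520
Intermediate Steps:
Y(n, O) = n (Y(n, O) = 1*n = n)
o(y, L) = -2 (o(y, L) = 4 - 6 = -2)
p = -26 (p = -2 - 24 = -26)
(-10*o(3, Y(3, 4)))*p = -10*(-2)*(-26) = 20*(-26) = -520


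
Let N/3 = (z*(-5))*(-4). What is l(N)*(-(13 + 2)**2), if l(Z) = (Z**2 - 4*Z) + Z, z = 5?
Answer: -20047500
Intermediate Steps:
N = 300 (N = 3*((5*(-5))*(-4)) = 3*(-25*(-4)) = 3*100 = 300)
l(Z) = Z**2 - 3*Z
l(N)*(-(13 + 2)**2) = (300*(-3 + 300))*(-(13 + 2)**2) = (300*297)*(-1*15**2) = 89100*(-1*225) = 89100*(-225) = -20047500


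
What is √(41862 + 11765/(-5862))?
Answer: √1438436781498/5862 ≈ 204.60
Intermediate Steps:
√(41862 + 11765/(-5862)) = √(41862 + 11765*(-1/5862)) = √(41862 - 11765/5862) = √(245383279/5862) = √1438436781498/5862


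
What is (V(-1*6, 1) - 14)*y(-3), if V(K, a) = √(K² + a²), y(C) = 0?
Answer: 0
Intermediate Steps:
(V(-1*6, 1) - 14)*y(-3) = (√((-1*6)² + 1²) - 14)*0 = (√((-6)² + 1) - 14)*0 = (√(36 + 1) - 14)*0 = (√37 - 14)*0 = (-14 + √37)*0 = 0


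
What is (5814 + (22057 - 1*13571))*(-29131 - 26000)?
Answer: -788373300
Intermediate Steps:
(5814 + (22057 - 1*13571))*(-29131 - 26000) = (5814 + (22057 - 13571))*(-55131) = (5814 + 8486)*(-55131) = 14300*(-55131) = -788373300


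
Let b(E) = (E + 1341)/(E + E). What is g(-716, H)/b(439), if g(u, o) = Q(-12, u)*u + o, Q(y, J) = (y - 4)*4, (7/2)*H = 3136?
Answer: 2051008/89 ≈ 23045.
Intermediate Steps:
H = 896 (H = (2/7)*3136 = 896)
Q(y, J) = -16 + 4*y (Q(y, J) = (-4 + y)*4 = -16 + 4*y)
g(u, o) = o - 64*u (g(u, o) = (-16 + 4*(-12))*u + o = (-16 - 48)*u + o = -64*u + o = o - 64*u)
b(E) = (1341 + E)/(2*E) (b(E) = (1341 + E)/((2*E)) = (1341 + E)*(1/(2*E)) = (1341 + E)/(2*E))
g(-716, H)/b(439) = (896 - 64*(-716))/(((½)*(1341 + 439)/439)) = (896 + 45824)/(((½)*(1/439)*1780)) = 46720/(890/439) = 46720*(439/890) = 2051008/89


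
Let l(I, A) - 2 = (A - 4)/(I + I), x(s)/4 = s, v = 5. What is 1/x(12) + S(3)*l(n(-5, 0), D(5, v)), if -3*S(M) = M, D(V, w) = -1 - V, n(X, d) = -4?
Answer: -155/48 ≈ -3.2292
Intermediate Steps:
x(s) = 4*s
S(M) = -M/3
l(I, A) = 2 + (-4 + A)/(2*I) (l(I, A) = 2 + (A - 4)/(I + I) = 2 + (-4 + A)/((2*I)) = 2 + (-4 + A)*(1/(2*I)) = 2 + (-4 + A)/(2*I))
1/x(12) + S(3)*l(n(-5, 0), D(5, v)) = 1/(4*12) + (-⅓*3)*((½)*(-4 + (-1 - 1*5) + 4*(-4))/(-4)) = 1/48 - (-1)*(-4 + (-1 - 5) - 16)/(2*4) = 1/48 - (-1)*(-4 - 6 - 16)/(2*4) = 1/48 - (-1)*(-26)/(2*4) = 1/48 - 1*13/4 = 1/48 - 13/4 = -155/48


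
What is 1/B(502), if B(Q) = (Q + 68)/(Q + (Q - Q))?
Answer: 251/285 ≈ 0.88070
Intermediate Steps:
B(Q) = (68 + Q)/Q (B(Q) = (68 + Q)/(Q + 0) = (68 + Q)/Q)
1/B(502) = 1/((68 + 502)/502) = 1/((1/502)*570) = 1/(285/251) = 251/285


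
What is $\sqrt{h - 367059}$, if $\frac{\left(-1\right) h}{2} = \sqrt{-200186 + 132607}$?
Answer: $\sqrt{-367059 - 2 i \sqrt{67579}} \approx 0.429 - 605.85 i$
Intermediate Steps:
$h = - 2 i \sqrt{67579}$ ($h = - 2 \sqrt{-200186 + 132607} = - 2 \sqrt{-67579} = - 2 i \sqrt{67579} \approx - 519.92 i$)
$\sqrt{h - 367059} = \sqrt{- 2 i \sqrt{67579} - 367059} = \sqrt{-367059 - 2 i \sqrt{67579}}$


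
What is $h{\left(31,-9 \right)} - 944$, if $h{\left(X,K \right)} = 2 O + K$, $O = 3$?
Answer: $-947$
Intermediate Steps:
$h{\left(X,K \right)} = 6 + K$ ($h{\left(X,K \right)} = 2 \cdot 3 + K = 6 + K$)
$h{\left(31,-9 \right)} - 944 = \left(6 - 9\right) - 944 = -3 - 944 = -947$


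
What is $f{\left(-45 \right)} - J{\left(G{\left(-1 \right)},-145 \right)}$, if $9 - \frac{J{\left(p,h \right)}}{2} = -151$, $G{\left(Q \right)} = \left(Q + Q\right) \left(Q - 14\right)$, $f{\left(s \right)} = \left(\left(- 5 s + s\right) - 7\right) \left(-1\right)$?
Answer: $-493$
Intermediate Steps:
$f{\left(s \right)} = 7 + 4 s$ ($f{\left(s \right)} = \left(- 4 s - 7\right) \left(-1\right) = \left(-7 - 4 s\right) \left(-1\right) = 7 + 4 s$)
$G{\left(Q \right)} = 2 Q \left(-14 + Q\right)$
$J{\left(p,h \right)} = 320$ ($J{\left(p,h \right)} = 18 - -302 = 18 + 302 = 320$)
$f{\left(-45 \right)} - J{\left(G{\left(-1 \right)},-145 \right)} = \left(7 + 4 \left(-45\right)\right) - 320 = \left(7 - 180\right) - 320 = -173 - 320 = -493$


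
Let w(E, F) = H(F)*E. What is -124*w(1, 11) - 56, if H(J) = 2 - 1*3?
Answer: 68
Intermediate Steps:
H(J) = -1 (H(J) = 2 - 3 = -1)
w(E, F) = -E
-124*w(1, 11) - 56 = -(-124) - 56 = -124*(-1) - 56 = 124 - 56 = 68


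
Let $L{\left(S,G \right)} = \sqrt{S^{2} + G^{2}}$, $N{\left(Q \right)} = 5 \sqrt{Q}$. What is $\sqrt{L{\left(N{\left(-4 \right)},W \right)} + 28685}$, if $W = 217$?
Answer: $\sqrt{28685 + 3 \sqrt{5221}} \approx 170.01$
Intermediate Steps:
$L{\left(S,G \right)} = \sqrt{G^{2} + S^{2}}$
$\sqrt{L{\left(N{\left(-4 \right)},W \right)} + 28685} = \sqrt{\sqrt{217^{2} + \left(5 \sqrt{-4}\right)^{2}} + 28685} = \sqrt{\sqrt{47089 + \left(5 \cdot 2 i\right)^{2}} + 28685} = \sqrt{\sqrt{47089 + \left(10 i\right)^{2}} + 28685} = \sqrt{\sqrt{47089 - 100} + 28685} = \sqrt{\sqrt{46989} + 28685} = \sqrt{3 \sqrt{5221} + 28685} = \sqrt{28685 + 3 \sqrt{5221}}$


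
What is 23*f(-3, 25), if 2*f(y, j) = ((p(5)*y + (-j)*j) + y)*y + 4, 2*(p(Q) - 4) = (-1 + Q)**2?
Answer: 22954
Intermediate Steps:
p(Q) = 4 + (-1 + Q)**2/2
f(y, j) = 2 + y*(-j**2 + 13*y)/2 (f(y, j) = ((((4 + (-1 + 5)**2/2)*y + (-j)*j) + y)*y + 4)/2 = ((((4 + (1/2)*4**2)*y - j**2) + y)*y + 4)/2 = ((((4 + (1/2)*16)*y - j**2) + y)*y + 4)/2 = ((((4 + 8)*y - j**2) + y)*y + 4)/2 = (((12*y - j**2) + y)*y + 4)/2 = (((-j**2 + 12*y) + y)*y + 4)/2 = ((-j**2 + 13*y)*y + 4)/2 = (y*(-j**2 + 13*y) + 4)/2 = (4 + y*(-j**2 + 13*y))/2 = 2 + y*(-j**2 + 13*y)/2)
23*f(-3, 25) = 23*(2 + (13/2)*(-3)**2 - 1/2*(-3)*25**2) = 23*(2 + (13/2)*9 - 1/2*(-3)*625) = 23*(2 + 117/2 + 1875/2) = 23*998 = 22954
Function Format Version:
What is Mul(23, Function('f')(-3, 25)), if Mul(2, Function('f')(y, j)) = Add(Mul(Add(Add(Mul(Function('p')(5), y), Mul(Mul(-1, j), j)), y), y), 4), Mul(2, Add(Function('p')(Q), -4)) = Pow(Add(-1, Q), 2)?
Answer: 22954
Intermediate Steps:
Function('p')(Q) = Add(4, Mul(Rational(1, 2), Pow(Add(-1, Q), 2)))
Function('f')(y, j) = Add(2, Mul(Rational(1, 2), y, Add(Mul(-1, Pow(j, 2)), Mul(13, y)))) (Function('f')(y, j) = Mul(Rational(1, 2), Add(Mul(Add(Add(Mul(Add(4, Mul(Rational(1, 2), Pow(Add(-1, 5), 2))), y), Mul(Mul(-1, j), j)), y), y), 4)) = Mul(Rational(1, 2), Add(Mul(Add(Add(Mul(Add(4, Mul(Rational(1, 2), Pow(4, 2))), y), Mul(-1, Pow(j, 2))), y), y), 4)) = Mul(Rational(1, 2), Add(Mul(Add(Add(Mul(Add(4, Mul(Rational(1, 2), 16)), y), Mul(-1, Pow(j, 2))), y), y), 4)) = Mul(Rational(1, 2), Add(Mul(Add(Add(Mul(Add(4, 8), y), Mul(-1, Pow(j, 2))), y), y), 4)) = Mul(Rational(1, 2), Add(Mul(Add(Add(Mul(12, y), Mul(-1, Pow(j, 2))), y), y), 4)) = Mul(Rational(1, 2), Add(Mul(Add(Add(Mul(-1, Pow(j, 2)), Mul(12, y)), y), y), 4)) = Mul(Rational(1, 2), Add(Mul(Add(Mul(-1, Pow(j, 2)), Mul(13, y)), y), 4)) = Mul(Rational(1, 2), Add(Mul(y, Add(Mul(-1, Pow(j, 2)), Mul(13, y))), 4)) = Mul(Rational(1, 2), Add(4, Mul(y, Add(Mul(-1, Pow(j, 2)), Mul(13, y))))) = Add(2, Mul(Rational(1, 2), y, Add(Mul(-1, Pow(j, 2)), Mul(13, y)))))
Mul(23, Function('f')(-3, 25)) = Mul(23, Add(2, Mul(Rational(13, 2), Pow(-3, 2)), Mul(Rational(-1, 2), -3, Pow(25, 2)))) = Mul(23, Add(2, Mul(Rational(13, 2), 9), Mul(Rational(-1, 2), -3, 625))) = Mul(23, Add(2, Rational(117, 2), Rational(1875, 2))) = Mul(23, 998) = 22954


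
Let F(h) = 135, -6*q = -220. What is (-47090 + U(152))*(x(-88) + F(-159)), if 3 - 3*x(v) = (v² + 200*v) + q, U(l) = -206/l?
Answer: -18301521521/114 ≈ -1.6054e+8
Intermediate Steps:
q = 110/3 (q = -⅙*(-220) = 110/3 ≈ 36.667)
x(v) = -101/9 - 200*v/3 - v²/3 (x(v) = 1 - ((v² + 200*v) + 110/3)/3 = 1 - (110/3 + v² + 200*v)/3 = 1 + (-110/9 - 200*v/3 - v²/3) = -101/9 - 200*v/3 - v²/3)
(-47090 + U(152))*(x(-88) + F(-159)) = (-47090 - 206/152)*((-101/9 - 200/3*(-88) - ⅓*(-88)²) + 135) = (-47090 - 206*1/152)*((-101/9 + 17600/3 - ⅓*7744) + 135) = (-47090 - 103/76)*((-101/9 + 17600/3 - 7744/3) + 135) = -3578943*(29467/9 + 135)/76 = -3578943/76*30682/9 = -18301521521/114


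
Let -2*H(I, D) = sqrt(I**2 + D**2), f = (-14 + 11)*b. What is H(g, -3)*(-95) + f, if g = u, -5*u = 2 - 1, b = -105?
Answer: 315 + 19*sqrt(226)/2 ≈ 457.82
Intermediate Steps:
u = -1/5 (u = -(2 - 1)/5 = -1/5*1 = -1/5 ≈ -0.20000)
g = -1/5 ≈ -0.20000
f = 315 (f = (-14 + 11)*(-105) = -3*(-105) = 315)
H(I, D) = -sqrt(D**2 + I**2)/2 (H(I, D) = -sqrt(I**2 + D**2)/2 = -sqrt(D**2 + I**2)/2)
H(g, -3)*(-95) + f = -sqrt((-3)**2 + (-1/5)**2)/2*(-95) + 315 = -sqrt(9 + 1/25)/2*(-95) + 315 = -sqrt(226)/10*(-95) + 315 = 19*sqrt(226)/2 + 315 = 315 + 19*sqrt(226)/2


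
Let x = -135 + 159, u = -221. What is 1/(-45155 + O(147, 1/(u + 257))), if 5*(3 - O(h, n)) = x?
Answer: -5/225784 ≈ -2.2145e-5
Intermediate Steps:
x = 24
O(h, n) = -9/5 (O(h, n) = 3 - 1/5*24 = 3 - 24/5 = -9/5)
1/(-45155 + O(147, 1/(u + 257))) = 1/(-45155 - 9/5) = 1/(-225784/5) = -5/225784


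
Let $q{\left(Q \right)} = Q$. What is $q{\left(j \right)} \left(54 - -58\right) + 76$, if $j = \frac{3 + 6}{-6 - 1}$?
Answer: $-68$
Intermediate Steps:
$j = - \frac{9}{7}$ ($j = \frac{9}{-7} = 9 \left(- \frac{1}{7}\right) = - \frac{9}{7} \approx -1.2857$)
$q{\left(j \right)} \left(54 - -58\right) + 76 = - \frac{9 \left(54 - -58\right)}{7} + 76 = - \frac{9 \left(54 + 58\right)}{7} + 76 = \left(- \frac{9}{7}\right) 112 + 76 = -144 + 76 = -68$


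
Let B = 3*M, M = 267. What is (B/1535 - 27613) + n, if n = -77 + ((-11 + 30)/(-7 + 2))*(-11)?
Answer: -42439186/1535 ≈ -27648.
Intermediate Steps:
B = 801 (B = 3*267 = 801)
n = -176/5 (n = -77 + (19/(-5))*(-11) = -77 + (19*(-⅕))*(-11) = -77 - 19/5*(-11) = -77 + 209/5 = -176/5 ≈ -35.200)
(B/1535 - 27613) + n = (801/1535 - 27613) - 176/5 = -42385154/1535 - 176/5 = -42439186/1535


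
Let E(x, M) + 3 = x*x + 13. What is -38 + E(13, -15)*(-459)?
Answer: -82199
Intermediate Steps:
E(x, M) = 10 + x² (E(x, M) = -3 + (x*x + 13) = -3 + (x² + 13) = -3 + (13 + x²) = 10 + x²)
-38 + E(13, -15)*(-459) = -38 + (10 + 13²)*(-459) = -38 + (10 + 169)*(-459) = -38 + 179*(-459) = -38 - 82161 = -82199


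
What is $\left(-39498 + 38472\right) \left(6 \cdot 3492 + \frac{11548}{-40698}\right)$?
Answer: $- \frac{2558078844}{119} \approx -2.1496 \cdot 10^{7}$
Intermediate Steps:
$\left(-39498 + 38472\right) \left(6 \cdot 3492 + \frac{11548}{-40698}\right) = - 1026 \left(20952 + 11548 \left(- \frac{1}{40698}\right)\right) = - 1026 \left(20952 - \frac{5774}{20349}\right) = \left(-1026\right) \frac{426346474}{20349} = - \frac{2558078844}{119}$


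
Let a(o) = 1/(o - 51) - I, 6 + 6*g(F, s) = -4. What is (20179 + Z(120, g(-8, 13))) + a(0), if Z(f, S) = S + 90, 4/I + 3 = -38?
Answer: 42379157/2091 ≈ 20267.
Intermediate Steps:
g(F, s) = -5/3 (g(F, s) = -1 + (⅙)*(-4) = -1 - ⅔ = -5/3)
I = -4/41 (I = 4/(-3 - 38) = 4/(-41) = 4*(-1/41) = -4/41 ≈ -0.097561)
Z(f, S) = 90 + S
a(o) = 4/41 + 1/(-51 + o) (a(o) = 1/(o - 51) - 1*(-4/41) = 1/(-51 + o) + 4/41 = 4/41 + 1/(-51 + o))
(20179 + Z(120, g(-8, 13))) + a(0) = (20179 + (90 - 5/3)) + (-163 + 4*0)/(41*(-51 + 0)) = (20179 + 265/3) + (1/41)*(-163 + 0)/(-51) = 60802/3 + (1/41)*(-1/51)*(-163) = 60802/3 + 163/2091 = 42379157/2091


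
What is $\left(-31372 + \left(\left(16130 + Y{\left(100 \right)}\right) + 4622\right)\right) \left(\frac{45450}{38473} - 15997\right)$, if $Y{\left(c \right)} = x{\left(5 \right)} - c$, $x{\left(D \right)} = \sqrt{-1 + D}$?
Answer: $\frac{6595933630058}{38473} \approx 1.7144 \cdot 10^{8}$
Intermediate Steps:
$Y{\left(c \right)} = 2 - c$ ($Y{\left(c \right)} = \sqrt{-1 + 5} - c = \sqrt{4} - c = 2 - c$)
$\left(-31372 + \left(\left(16130 + Y{\left(100 \right)}\right) + 4622\right)\right) \left(\frac{45450}{38473} - 15997\right) = \left(-31372 + \left(\left(16130 + \left(2 - 100\right)\right) + 4622\right)\right) \left(\frac{45450}{38473} - 15997\right) = \left(-31372 + \left(\left(16130 + \left(2 - 100\right)\right) + 4622\right)\right) \left(45450 \cdot \frac{1}{38473} - 15997\right) = \left(-31372 + \left(\left(16130 - 98\right) + 4622\right)\right) \left(\frac{45450}{38473} - 15997\right) = \left(-31372 + \left(16032 + 4622\right)\right) \left(- \frac{615407131}{38473}\right) = \left(-31372 + 20654\right) \left(- \frac{615407131}{38473}\right) = \left(-10718\right) \left(- \frac{615407131}{38473}\right) = \frac{6595933630058}{38473}$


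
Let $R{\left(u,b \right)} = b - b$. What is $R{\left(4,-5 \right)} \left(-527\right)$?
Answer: $0$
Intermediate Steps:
$R{\left(u,b \right)} = 0$
$R{\left(4,-5 \right)} \left(-527\right) = 0 \left(-527\right) = 0$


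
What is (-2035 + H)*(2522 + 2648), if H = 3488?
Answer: 7512010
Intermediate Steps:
(-2035 + H)*(2522 + 2648) = (-2035 + 3488)*(2522 + 2648) = 1453*5170 = 7512010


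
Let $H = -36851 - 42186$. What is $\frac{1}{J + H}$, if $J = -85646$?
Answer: $- \frac{1}{164683} \approx -6.0723 \cdot 10^{-6}$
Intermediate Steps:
$H = -79037$ ($H = -36851 - 42186 = -79037$)
$\frac{1}{J + H} = \frac{1}{-85646 - 79037} = \frac{1}{-164683} = - \frac{1}{164683}$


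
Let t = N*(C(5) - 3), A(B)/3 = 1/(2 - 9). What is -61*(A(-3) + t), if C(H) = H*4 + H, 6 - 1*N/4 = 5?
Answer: -37393/7 ≈ -5341.9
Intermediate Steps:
N = 4 (N = 24 - 4*5 = 24 - 20 = 4)
A(B) = -3/7 (A(B) = 3/(2 - 9) = 3/(-7) = 3*(-⅐) = -3/7)
C(H) = 5*H (C(H) = 4*H + H = 5*H)
t = 88 (t = 4*(5*5 - 3) = 4*(25 - 3) = 4*22 = 88)
-61*(A(-3) + t) = -61*(-3/7 + 88) = -61*613/7 = -37393/7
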